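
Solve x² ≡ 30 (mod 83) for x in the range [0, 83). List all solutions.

14, 69

Since 83 ≡ 3 (mod 4), a square root of 30 is 30^((83+1)/4) = 30^21 mod 83.
Repeated squaring: 30^2≡70, 30^4≡3, 30^8≡9, 30^16≡81 (mod 83).
30^21 = 30^(16+4+1) ≡ 69 (mod 83).
Check: 69² = 4761 ≡ 30 (mod 83). The two roots are 14 and 69.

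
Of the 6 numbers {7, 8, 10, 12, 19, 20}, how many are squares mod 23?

2

(7/23) = -1 → non-residue.
(8/23) = +1 → QR.
(10/23) = -1 → non-residue.
(12/23) = +1 → QR.
(19/23) = -1 → non-residue.
(20/23) = -1 → non-residue.
Total quadratic residues among the 6: 2.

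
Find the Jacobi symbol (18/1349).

-1

Pull out 2: since 1349 ≡ 5 (mod 8), (2/1349) = -1.
Reciprocity: 9 ≡ 1 and 1349 ≡ 1 (mod 4), so (9/1349) = +(1349/9).
Reduce top mod 9: now compute (8/9).
Pull out 2^3: since 9 ≡ 1 (mod 8), (2/9) = +1, so (2/9)^3 = +1.
Reached (1/9) = 1. Collecting the sign flips along the way, the symbol is -1.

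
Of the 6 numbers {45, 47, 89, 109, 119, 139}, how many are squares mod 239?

2

(45/239) = +1 → QR.
(47/239) = -1 → non-residue.
(89/239) = -1 → non-residue.
(109/239) = +1 → QR.
(119/239) = -1 → non-residue.
(139/239) = -1 → non-residue.
Total quadratic residues among the 6: 2.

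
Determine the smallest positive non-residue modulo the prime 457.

5

(2/457) = +1, so 2 is a residue.
(3/457) = +1, so 3 is a residue.
(4/457) = +1, so 4 is a residue.
(5/457) = −1, so 5 is the smallest positive non-residue mod 457.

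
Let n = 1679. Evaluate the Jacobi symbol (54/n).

Pull out 2: since 1679 ≡ 7 (mod 8), (2/1679) = +1.
Reciprocity: 27 ≡ 3 and 1679 ≡ 3 (mod 4), so (27/1679) = −(1679/27).
Reduce top mod 27: now compute (5/27).
Reciprocity: 5 ≡ 1 and 27 ≡ 3 (mod 4), so (5/27) = +(27/5).
Reduce top mod 5: now compute (2/5).
Pull out 2: since 5 ≡ 5 (mod 8), (2/5) = -1.
Reached (1/5) = 1. Collecting the sign flips along the way, the symbol is +1.

1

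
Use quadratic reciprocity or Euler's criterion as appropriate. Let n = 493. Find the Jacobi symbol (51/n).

Reciprocity: 51 ≡ 3 and 493 ≡ 1 (mod 4), so (51/493) = +(493/51).
Reduce top mod 51: now compute (34/51).
Pull out 2: since 51 ≡ 3 (mod 8), (2/51) = -1.
Reciprocity: 17 ≡ 1 and 51 ≡ 3 (mod 4), so (17/51) = +(51/17).
Reduce top mod 17: now compute (0/17).
Top reduces to 0: gcd > 1, so the symbol is 0.

0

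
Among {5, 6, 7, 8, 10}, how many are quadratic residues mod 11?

(5/11) = +1 → QR.
(6/11) = -1 → non-residue.
(7/11) = -1 → non-residue.
(8/11) = -1 → non-residue.
(10/11) = -1 → non-residue.
Total quadratic residues among the 5: 1.

1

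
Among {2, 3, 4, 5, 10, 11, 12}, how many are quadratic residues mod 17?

2

(2/17) = +1 → QR.
(3/17) = -1 → non-residue.
(4/17) = +1 → QR.
(5/17) = -1 → non-residue.
(10/17) = -1 → non-residue.
(11/17) = -1 → non-residue.
(12/17) = -1 → non-residue.
Total quadratic residues among the 7: 2.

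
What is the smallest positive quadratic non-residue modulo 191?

(2/191) = +1, so 2 is a residue.
(3/191) = +1, so 3 is a residue.
(4/191) = +1, so 4 is a residue.
(5/191) = +1, so 5 is a residue.
(6/191) = +1, so 6 is a residue.
(7/191) = −1, so 7 is the smallest positive non-residue mod 191.

7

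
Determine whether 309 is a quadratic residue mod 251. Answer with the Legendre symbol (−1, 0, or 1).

1

Euler's criterion: (309/251) ≡ 58^125 (mod 251).
58^2 ≡ 101 (mod 251)
58^4 ≡ 161 (mod 251)
58^8 ≡ 68 (mod 251)
58^16 ≡ 106 (mod 251)
58^32 ≡ 192 (mod 251)
58^64 ≡ 218 (mod 251)
58^125 = 58^(64+32+16+8+4+1) ≡ 1 (mod 251).
Result is 1, so (309/251) = 1.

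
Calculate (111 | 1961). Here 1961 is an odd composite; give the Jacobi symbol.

Reciprocity: 111 ≡ 3 and 1961 ≡ 1 (mod 4), so (111/1961) = +(1961/111).
Reduce top mod 111: now compute (74/111).
Pull out 2: since 111 ≡ 7 (mod 8), (2/111) = +1.
Reciprocity: 37 ≡ 1 and 111 ≡ 3 (mod 4), so (37/111) = +(111/37).
Reduce top mod 37: now compute (0/37).
Top reduces to 0: gcd > 1, so the symbol is 0.

0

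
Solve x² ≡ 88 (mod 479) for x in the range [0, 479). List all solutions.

Since 479 ≡ 3 (mod 4), a square root of 88 is 88^((479+1)/4) = 88^120 mod 479.
Repeated squaring: 88^2≡80, 88^4≡173, 88^8≡231, 88^16≡192, 88^32≡460, 88^64≡361 (mod 479).
88^120 = 88^(64+32+16+8) ≡ 137 (mod 479).
Check: 137² = 18769 ≡ 88 (mod 479). The two roots are 137 and 342.

137, 342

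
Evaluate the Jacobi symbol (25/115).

0

Reciprocity: 25 ≡ 1 and 115 ≡ 3 (mod 4), so (25/115) = +(115/25).
Reduce top mod 25: now compute (15/25).
Reciprocity: 15 ≡ 3 and 25 ≡ 1 (mod 4), so (15/25) = +(25/15).
Reduce top mod 15: now compute (10/15).
Pull out 2: since 15 ≡ 7 (mod 8), (2/15) = +1.
Reciprocity: 5 ≡ 1 and 15 ≡ 3 (mod 4), so (5/15) = +(15/5).
Reduce top mod 5: now compute (0/5).
Top reduces to 0: gcd > 1, so the symbol is 0.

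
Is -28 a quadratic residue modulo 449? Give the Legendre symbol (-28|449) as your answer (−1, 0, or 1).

1

Euler's criterion: (-28/449) ≡ 421^224 (mod 449).
421^2 ≡ 335 (mod 449)
421^4 ≡ 424 (mod 449)
421^8 ≡ 176 (mod 449)
421^16 ≡ 444 (mod 449)
421^32 ≡ 25 (mod 449)
421^64 ≡ 176 (mod 449)
421^128 ≡ 444 (mod 449)
421^224 = 421^(128+64+32) ≡ 1 (mod 449).
Result is 1, so (-28/449) = 1.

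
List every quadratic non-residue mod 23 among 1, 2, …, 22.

Square k = 1,…,11 (k and 23−k give the same square):
1²=1, 2²=4, 3²=9, 4²=16, 5²≡2, 6²≡13, 7²≡3, 8²≡18, 9²≡12, 10²≡8, 11²≡6 (mod 23).
The residues are {1, 2, 3, 4, 6, 8, 9, 12, 13, 16, 18}; the non-residues are the remaining 11 nonzero classes.

5 7 10 11 14 15 17 19 20 21 22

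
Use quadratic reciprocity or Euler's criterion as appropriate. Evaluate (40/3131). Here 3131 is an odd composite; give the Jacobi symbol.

-1

Pull out 2^3: since 3131 ≡ 3 (mod 8), (2/3131) = -1, so (2/3131)^3 = -1.
Reciprocity: 5 ≡ 1 and 3131 ≡ 3 (mod 4), so (5/3131) = +(3131/5).
Reduce top mod 5: now compute (1/5).
Reached (1/5) = 1. Collecting the sign flips along the way, the symbol is -1.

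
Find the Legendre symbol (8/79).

1

Pull out 2^3: since 79 ≡ 7 (mod 8), (2/79) = +1, so (2/79)^3 = +1.
Reached (1/79) = 1. Collecting the sign flips along the way, the symbol is +1.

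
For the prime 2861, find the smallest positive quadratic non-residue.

2

(2/2861) = −1, so 2 is the smallest positive non-residue mod 2861.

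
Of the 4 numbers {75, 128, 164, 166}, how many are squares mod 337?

3

(75/337) = +1 → QR.
(128/337) = +1 → QR.
(164/337) = +1 → QR.
(166/337) = -1 → non-residue.
Total quadratic residues among the 4: 3.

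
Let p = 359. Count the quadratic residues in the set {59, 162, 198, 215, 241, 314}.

3

(59/359) = -1 → non-residue.
(162/359) = +1 → QR.
(198/359) = +1 → QR.
(215/359) = -1 → non-residue.
(241/359) = +1 → QR.
(314/359) = -1 → non-residue.
Total quadratic residues among the 6: 3.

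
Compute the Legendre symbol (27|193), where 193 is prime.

1

Reciprocity: 27 ≡ 3 and 193 ≡ 1 (mod 4), so (27/193) = +(193/27).
Reduce top mod 27: now compute (4/27).
Pull out 2^2: since 27 ≡ 3 (mod 8), (2/27) = -1, so (2/27)^2 = +1.
Reached (1/27) = 1. Collecting the sign flips along the way, the symbol is +1.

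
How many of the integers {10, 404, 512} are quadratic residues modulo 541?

1

(10/541) = -1 → non-residue.
(404/541) = +1 → QR.
(512/541) = -1 → non-residue.
Total quadratic residues among the 3: 1.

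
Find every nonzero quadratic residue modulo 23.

Square k = 1,…,11 (k and 23−k give the same square):
1²=1, 2²=4, 3²=9, 4²=16, 5²≡2, 6²≡13, 7²≡3, 8²≡18, 9²≡12, 10²≡8, 11²≡6 (mod 23).
So the quadratic residues mod 23 are {1, 2, 3, 4, 6, 8, 9, 12, 13, 16, 18}.

1, 2, 3, 4, 6, 8, 9, 12, 13, 16, 18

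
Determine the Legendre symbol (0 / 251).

0

Top reduces to 0: gcd > 1, so the symbol is 0.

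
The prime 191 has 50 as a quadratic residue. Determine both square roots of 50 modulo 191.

94, 97

Since 191 ≡ 3 (mod 4), a square root of 50 is 50^((191+1)/4) = 50^48 mod 191.
Repeated squaring: 50^2≡17, 50^4≡98, 50^8≡54, 50^16≡51, 50^32≡118 (mod 191).
50^48 = 50^(32+16) ≡ 97 (mod 191).
Check: 97² = 9409 ≡ 50 (mod 191). The two roots are 94 and 97.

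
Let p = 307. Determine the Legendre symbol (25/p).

Euler's criterion: (25/307) ≡ 25^153 (mod 307).
25^2 ≡ 11 (mod 307)
25^4 ≡ 121 (mod 307)
25^8 ≡ 212 (mod 307)
25^16 ≡ 122 (mod 307)
25^32 ≡ 148 (mod 307)
25^64 ≡ 107 (mod 307)
25^128 ≡ 90 (mod 307)
25^153 = 25^(128+16+8+1) ≡ 1 (mod 307).
Result is 1, so (25/307) = 1.

1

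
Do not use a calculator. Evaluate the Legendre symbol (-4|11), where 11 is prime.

-1

Euler's criterion: (-4/11) ≡ 7^5 (mod 11).
7^2 ≡ 5 (mod 11)
7^4 ≡ 3 (mod 11)
7^5 = 7^(4+1) ≡ 10 (mod 11).
Result is 10 ≡ −1, so (-4/11) = −1.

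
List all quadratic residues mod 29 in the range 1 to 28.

Square k = 1,…,14 (k and 29−k give the same square):
1²=1, 2²=4, 3²=9, 4²=16, 5²=25, 6²≡7, 7²≡20, 8²≡6, 9²≡23, 10²≡13, 11²≡5, 12²≡28, 13²≡24, 14²≡22 (mod 29).
So the quadratic residues mod 29 are {1, 4, 5, 6, 7, 9, 13, 16, 20, 22, 23, 24, 25, 28}.

1, 4, 5, 6, 7, 9, 13, 16, 20, 22, 23, 24, 25, 28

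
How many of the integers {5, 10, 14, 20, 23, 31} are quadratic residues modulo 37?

(5/37) = -1 → non-residue.
(10/37) = +1 → QR.
(14/37) = -1 → non-residue.
(20/37) = -1 → non-residue.
(23/37) = -1 → non-residue.
(31/37) = -1 → non-residue.
Total quadratic residues among the 6: 1.

1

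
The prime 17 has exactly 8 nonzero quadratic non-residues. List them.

Square k = 1,…,8 (k and 17−k give the same square):
1²=1, 2²=4, 3²=9, 4²=16, 5²≡8, 6²≡2, 7²≡15, 8²≡13 (mod 17).
The residues are {1, 2, 4, 8, 9, 13, 15, 16}; the non-residues are the remaining 8 nonzero classes.

3 5 6 7 10 11 12 14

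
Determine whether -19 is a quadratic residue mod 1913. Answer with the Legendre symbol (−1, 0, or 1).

-1

First reduce: -19 ≡ 1894 (mod 1913).
Pull out 2: since 1913 ≡ 1 (mod 8), (2/1913) = +1.
Reciprocity: 947 ≡ 3 and 1913 ≡ 1 (mod 4), so (947/1913) = +(1913/947).
Reduce top mod 947: now compute (19/947).
Reciprocity: 19 ≡ 3 and 947 ≡ 3 (mod 4), so (19/947) = −(947/19).
Reduce top mod 19: now compute (16/19).
Pull out 2^4: since 19 ≡ 3 (mod 8), (2/19) = -1, so (2/19)^4 = +1.
Reached (1/19) = 1. Collecting the sign flips along the way, the symbol is -1.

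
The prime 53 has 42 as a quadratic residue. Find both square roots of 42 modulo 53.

25, 28

53 ≡ 1 (mod 4), so we find a root by search.
Trying successive values, 25² = 625 ≡ 42 (mod 53). The other root is 53 − 25 = 28.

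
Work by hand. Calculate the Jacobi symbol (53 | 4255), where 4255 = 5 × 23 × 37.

Reciprocity: 53 ≡ 1 and 4255 ≡ 3 (mod 4), so (53/4255) = +(4255/53).
Reduce top mod 53: now compute (15/53).
Reciprocity: 15 ≡ 3 and 53 ≡ 1 (mod 4), so (15/53) = +(53/15).
Reduce top mod 15: now compute (8/15).
Pull out 2^3: since 15 ≡ 7 (mod 8), (2/15) = +1, so (2/15)^3 = +1.
Reached (1/15) = 1. Collecting the sign flips along the way, the symbol is +1.

1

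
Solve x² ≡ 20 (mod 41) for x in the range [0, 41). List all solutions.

15, 26

41 ≡ 1 (mod 4), so we find a root by search.
Trying successive values, 15² = 225 ≡ 20 (mod 41). The other root is 41 − 15 = 26.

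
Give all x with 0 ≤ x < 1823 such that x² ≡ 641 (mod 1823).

Since 1823 ≡ 3 (mod 4), a square root of 641 is 641^((1823+1)/4) = 641^456 mod 1823.
Repeated squaring: 641^2≡706, 641^4≡757, 641^8≡627, 641^16≡1184, 641^32≡1792, 641^64≡961, 641^128≡1083, 641^256≡700 (mod 1823).
641^456 = 641^(256+128+64+8) ≡ 567 (mod 1823).
Check: 567² = 321489 ≡ 641 (mod 1823). The two roots are 567 and 1256.

567, 1256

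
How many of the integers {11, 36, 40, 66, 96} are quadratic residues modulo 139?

4

(11/139) = +1 → QR.
(36/139) = +1 → QR.
(40/139) = -1 → non-residue.
(66/139) = +1 → QR.
(96/139) = +1 → QR.
Total quadratic residues among the 5: 4.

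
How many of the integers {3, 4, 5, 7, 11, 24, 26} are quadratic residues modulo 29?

4

(3/29) = -1 → non-residue.
(4/29) = +1 → QR.
(5/29) = +1 → QR.
(7/29) = +1 → QR.
(11/29) = -1 → non-residue.
(24/29) = +1 → QR.
(26/29) = -1 → non-residue.
Total quadratic residues among the 7: 4.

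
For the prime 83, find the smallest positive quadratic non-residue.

2

(2/83) = −1, so 2 is the smallest positive non-residue mod 83.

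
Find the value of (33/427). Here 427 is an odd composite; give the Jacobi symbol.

Reciprocity: 33 ≡ 1 and 427 ≡ 3 (mod 4), so (33/427) = +(427/33).
Reduce top mod 33: now compute (31/33).
Reciprocity: 31 ≡ 3 and 33 ≡ 1 (mod 4), so (31/33) = +(33/31).
Reduce top mod 31: now compute (2/31).
Pull out 2: since 31 ≡ 7 (mod 8), (2/31) = +1.
Reached (1/31) = 1. Collecting the sign flips along the way, the symbol is +1.

1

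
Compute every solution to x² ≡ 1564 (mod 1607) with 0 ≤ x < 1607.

Since 1607 ≡ 3 (mod 4), a square root of 1564 is 1564^((1607+1)/4) = 1564^402 mod 1607.
Repeated squaring: 1564^2≡242, 1564^4≡712, 1564^8≡739, 1564^16≡1348, 1564^32≡1194, 1564^64≡227, 1564^128≡105, 1564^256≡1383 (mod 1607).
1564^402 = 1564^(256+128+16+2) ≡ 289 (mod 1607).
Check: 289² = 83521 ≡ 1564 (mod 1607). The two roots are 289 and 1318.

289, 1318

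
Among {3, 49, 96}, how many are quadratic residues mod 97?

(3/97) = +1 → QR.
(49/97) = +1 → QR.
(96/97) = +1 → QR.
Total quadratic residues among the 3: 3.

3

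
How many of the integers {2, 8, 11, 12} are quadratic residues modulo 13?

(2/13) = -1 → non-residue.
(8/13) = -1 → non-residue.
(11/13) = -1 → non-residue.
(12/13) = +1 → QR.
Total quadratic residues among the 4: 1.

1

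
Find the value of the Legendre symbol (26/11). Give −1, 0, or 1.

First reduce: 26 ≡ 4 (mod 11).
Pull out 2^2: since 11 ≡ 3 (mod 8), (2/11) = -1, so (2/11)^2 = +1.
Reached (1/11) = 1. Collecting the sign flips along the way, the symbol is +1.

1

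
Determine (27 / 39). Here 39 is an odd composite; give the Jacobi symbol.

Reciprocity: 27 ≡ 3 and 39 ≡ 3 (mod 4), so (27/39) = −(39/27).
Reduce top mod 27: now compute (12/27).
Pull out 2^2: since 27 ≡ 3 (mod 8), (2/27) = -1, so (2/27)^2 = +1.
Reciprocity: 3 ≡ 3 and 27 ≡ 3 (mod 4), so (3/27) = −(27/3).
Reduce top mod 3: now compute (0/3).
Top reduces to 0: gcd > 1, so the symbol is 0.

0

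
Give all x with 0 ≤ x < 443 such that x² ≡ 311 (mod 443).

Since 443 ≡ 3 (mod 4), a square root of 311 is 311^((443+1)/4) = 311^111 mod 443.
Repeated squaring: 311^2≡147, 311^4≡345, 311^8≡301, 311^16≡229, 311^32≡167, 311^64≡423 (mod 443).
311^111 = 311^(64+32+8+4+2+1) ≡ 371 (mod 443).
Check: 371² = 137641 ≡ 311 (mod 443). The two roots are 72 and 371.

72, 371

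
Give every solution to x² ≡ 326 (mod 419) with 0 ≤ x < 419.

Since 419 ≡ 3 (mod 4), a square root of 326 is 326^((419+1)/4) = 326^105 mod 419.
Repeated squaring: 326^2≡269, 326^4≡293, 326^8≡373, 326^16≡21, 326^32≡22, 326^64≡65 (mod 419).
326^105 = 326^(64+32+8+1) ≡ 140 (mod 419).
Check: 140² = 19600 ≡ 326 (mod 419). The two roots are 140 and 279.

140, 279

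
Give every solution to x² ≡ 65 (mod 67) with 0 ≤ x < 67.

Since 67 ≡ 3 (mod 4), a square root of 65 is 65^((67+1)/4) = 65^17 mod 67.
Repeated squaring: 65^2≡4, 65^4≡16, 65^8≡55, 65^16≡10 (mod 67).
65^17 = 65^(16+1) ≡ 47 (mod 67).
Check: 47² = 2209 ≡ 65 (mod 67). The two roots are 20 and 47.

20, 47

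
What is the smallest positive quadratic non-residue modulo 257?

(2/257) = +1, so 2 is a residue.
(3/257) = −1, so 3 is the smallest positive non-residue mod 257.

3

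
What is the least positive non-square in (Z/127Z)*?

(2/127) = +1, so 2 is a residue.
(3/127) = −1, so 3 is the smallest positive non-residue mod 127.

3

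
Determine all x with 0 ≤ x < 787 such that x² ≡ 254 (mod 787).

Since 787 ≡ 3 (mod 4), a square root of 254 is 254^((787+1)/4) = 254^197 mod 787.
Repeated squaring: 254^2≡769, 254^4≡324, 254^8≡305, 254^16≡159, 254^32≡97, 254^64≡752, 254^128≡438 (mod 787).
254^197 = 254^(128+64+4+1) ≡ 309 (mod 787).
Check: 309² = 95481 ≡ 254 (mod 787). The two roots are 309 and 478.

309, 478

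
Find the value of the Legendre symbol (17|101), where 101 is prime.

1

Euler's criterion: (17/101) ≡ 17^50 (mod 101).
17^2 ≡ 87 (mod 101)
17^4 ≡ 95 (mod 101)
17^8 ≡ 36 (mod 101)
17^16 ≡ 84 (mod 101)
17^32 ≡ 87 (mod 101)
17^50 = 17^(32+16+2) ≡ 1 (mod 101).
Result is 1, so (17/101) = 1.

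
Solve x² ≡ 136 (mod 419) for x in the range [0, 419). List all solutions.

Since 419 ≡ 3 (mod 4), a square root of 136 is 136^((419+1)/4) = 136^105 mod 419.
Repeated squaring: 136^2≡60, 136^4≡248, 136^8≡330, 136^16≡379, 136^32≡343, 136^64≡329 (mod 419).
136^105 = 136^(64+32+8+1) ≡ 107 (mod 419).
Check: 107² = 11449 ≡ 136 (mod 419). The two roots are 107 and 312.

107, 312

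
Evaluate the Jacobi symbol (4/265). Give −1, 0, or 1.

1

Pull out 2^2: since 265 ≡ 1 (mod 8), (2/265) = +1, so (2/265)^2 = +1.
Reached (1/265) = 1. Collecting the sign flips along the way, the symbol is +1.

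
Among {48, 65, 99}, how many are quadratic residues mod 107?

2

(48/107) = +1 → QR.
(65/107) = -1 → non-residue.
(99/107) = +1 → QR.
Total quadratic residues among the 3: 2.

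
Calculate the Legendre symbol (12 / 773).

Pull out 2^2: since 773 ≡ 5 (mod 8), (2/773) = -1, so (2/773)^2 = +1.
Reciprocity: 3 ≡ 3 and 773 ≡ 1 (mod 4), so (3/773) = +(773/3).
Reduce top mod 3: now compute (2/3).
Pull out 2: since 3 ≡ 3 (mod 8), (2/3) = -1.
Reached (1/3) = 1. Collecting the sign flips along the way, the symbol is -1.

-1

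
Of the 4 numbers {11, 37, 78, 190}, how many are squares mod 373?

1

(11/373) = -1 → non-residue.
(37/373) = +1 → QR.
(78/373) = -1 → non-residue.
(190/373) = -1 → non-residue.
Total quadratic residues among the 4: 1.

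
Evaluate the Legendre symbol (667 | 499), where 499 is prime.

-1

First reduce: 667 ≡ 168 (mod 499).
Pull out 2^3: since 499 ≡ 3 (mod 8), (2/499) = -1, so (2/499)^3 = -1.
Reciprocity: 21 ≡ 1 and 499 ≡ 3 (mod 4), so (21/499) = +(499/21).
Reduce top mod 21: now compute (16/21).
Pull out 2^4: since 21 ≡ 5 (mod 8), (2/21) = -1, so (2/21)^4 = +1.
Reached (1/21) = 1. Collecting the sign flips along the way, the symbol is -1.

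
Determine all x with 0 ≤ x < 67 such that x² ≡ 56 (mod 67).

18, 49

Since 67 ≡ 3 (mod 4), a square root of 56 is 56^((67+1)/4) = 56^17 mod 67.
Repeated squaring: 56^2≡54, 56^4≡35, 56^8≡19, 56^16≡26 (mod 67).
56^17 = 56^(16+1) ≡ 49 (mod 67).
Check: 49² = 2401 ≡ 56 (mod 67). The two roots are 18 and 49.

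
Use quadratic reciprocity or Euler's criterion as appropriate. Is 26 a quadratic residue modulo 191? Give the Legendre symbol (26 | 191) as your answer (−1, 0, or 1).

1

Euler's criterion: (26/191) ≡ 26^95 (mod 191).
26^2 ≡ 103 (mod 191)
26^4 ≡ 104 (mod 191)
26^8 ≡ 120 (mod 191)
26^16 ≡ 75 (mod 191)
26^32 ≡ 86 (mod 191)
26^64 ≡ 138 (mod 191)
26^95 = 26^(64+16+8+4+2+1) ≡ 1 (mod 191).
Result is 1, so (26/191) = 1.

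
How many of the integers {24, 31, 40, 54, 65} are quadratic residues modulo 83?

(24/83) = -1 → non-residue.
(31/83) = +1 → QR.
(40/83) = +1 → QR.
(54/83) = -1 → non-residue.
(65/83) = +1 → QR.
Total quadratic residues among the 5: 3.

3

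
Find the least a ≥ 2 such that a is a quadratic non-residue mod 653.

2

(2/653) = −1, so 2 is the smallest positive non-residue mod 653.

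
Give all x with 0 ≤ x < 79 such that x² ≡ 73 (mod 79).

28, 51

Since 79 ≡ 3 (mod 4), a square root of 73 is 73^((79+1)/4) = 73^20 mod 79.
Repeated squaring: 73^2≡36, 73^4≡32, 73^8≡76, 73^16≡9 (mod 79).
73^20 = 73^(16+4) ≡ 51 (mod 79).
Check: 51² = 2601 ≡ 73 (mod 79). The two roots are 28 and 51.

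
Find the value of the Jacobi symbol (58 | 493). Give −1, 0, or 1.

0

Pull out 2: since 493 ≡ 5 (mod 8), (2/493) = -1.
Reciprocity: 29 ≡ 1 and 493 ≡ 1 (mod 4), so (29/493) = +(493/29).
Reduce top mod 29: now compute (0/29).
Top reduces to 0: gcd > 1, so the symbol is 0.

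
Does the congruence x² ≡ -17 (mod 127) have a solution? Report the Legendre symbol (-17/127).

-1

First reduce: -17 ≡ 110 (mod 127).
Pull out 2: since 127 ≡ 7 (mod 8), (2/127) = +1.
Reciprocity: 55 ≡ 3 and 127 ≡ 3 (mod 4), so (55/127) = −(127/55).
Reduce top mod 55: now compute (17/55).
Reciprocity: 17 ≡ 1 and 55 ≡ 3 (mod 4), so (17/55) = +(55/17).
Reduce top mod 17: now compute (4/17).
Pull out 2^2: since 17 ≡ 1 (mod 8), (2/17) = +1, so (2/17)^2 = +1.
Reached (1/17) = 1. Collecting the sign flips along the way, the symbol is -1.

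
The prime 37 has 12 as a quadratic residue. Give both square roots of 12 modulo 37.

7, 30

37 ≡ 1 (mod 4), so we find a root by search.
Trying successive values, 7² = 49 ≡ 12 (mod 37). The other root is 37 − 7 = 30.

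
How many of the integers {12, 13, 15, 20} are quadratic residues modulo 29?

(12/29) = -1 → non-residue.
(13/29) = +1 → QR.
(15/29) = -1 → non-residue.
(20/29) = +1 → QR.
Total quadratic residues among the 4: 2.

2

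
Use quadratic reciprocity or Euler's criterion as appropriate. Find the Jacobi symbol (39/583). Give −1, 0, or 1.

1

Reciprocity: 39 ≡ 3 and 583 ≡ 3 (mod 4), so (39/583) = −(583/39).
Reduce top mod 39: now compute (37/39).
Reciprocity: 37 ≡ 1 and 39 ≡ 3 (mod 4), so (37/39) = +(39/37).
Reduce top mod 37: now compute (2/37).
Pull out 2: since 37 ≡ 5 (mod 8), (2/37) = -1.
Reached (1/37) = 1. Collecting the sign flips along the way, the symbol is +1.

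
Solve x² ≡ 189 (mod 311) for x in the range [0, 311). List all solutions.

Since 311 ≡ 3 (mod 4), a square root of 189 is 189^((311+1)/4) = 189^78 mod 311.
Repeated squaring: 189^2≡267, 189^4≡70, 189^8≡235, 189^16≡178, 189^32≡273, 189^64≡200 (mod 311).
189^78 = 189^(64+8+4+2) ≡ 237 (mod 311).
Check: 237² = 56169 ≡ 189 (mod 311). The two roots are 74 and 237.

74, 237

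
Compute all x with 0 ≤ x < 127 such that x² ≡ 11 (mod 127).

Since 127 ≡ 3 (mod 4), a square root of 11 is 11^((127+1)/4) = 11^32 mod 127.
Repeated squaring: 11^2≡121, 11^4≡36, 11^8≡26, 11^16≡41, 11^32≡30 (mod 127).
11^32 = 11^(32) ≡ 30 (mod 127).
Check: 30² = 900 ≡ 11 (mod 127). The two roots are 30 and 97.

30, 97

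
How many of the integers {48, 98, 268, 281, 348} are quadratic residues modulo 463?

2

(48/463) = -1 → non-residue.
(98/463) = +1 → QR.
(268/463) = +1 → QR.
(281/463) = -1 → non-residue.
(348/463) = -1 → non-residue.
Total quadratic residues among the 5: 2.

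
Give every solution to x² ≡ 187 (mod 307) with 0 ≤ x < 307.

Since 307 ≡ 3 (mod 4), a square root of 187 is 187^((307+1)/4) = 187^77 mod 307.
Repeated squaring: 187^2≡278, 187^4≡227, 187^8≡260, 187^16≡60, 187^32≡223, 187^64≡302 (mod 307).
187^77 = 187^(64+8+4+1) ≡ 164 (mod 307).
Check: 164² = 26896 ≡ 187 (mod 307). The two roots are 143 and 164.

143, 164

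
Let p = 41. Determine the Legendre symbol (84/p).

Euler's criterion: (84/41) ≡ 2^20 (mod 41).
2^2 ≡ 4 (mod 41)
2^4 ≡ 16 (mod 41)
2^8 ≡ 10 (mod 41)
2^16 ≡ 18 (mod 41)
2^20 = 2^(16+4) ≡ 1 (mod 41).
Result is 1, so (84/41) = 1.

1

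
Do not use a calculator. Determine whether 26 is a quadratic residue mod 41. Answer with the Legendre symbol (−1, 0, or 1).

Pull out 2: since 41 ≡ 1 (mod 8), (2/41) = +1.
Reciprocity: 13 ≡ 1 and 41 ≡ 1 (mod 4), so (13/41) = +(41/13).
Reduce top mod 13: now compute (2/13).
Pull out 2: since 13 ≡ 5 (mod 8), (2/13) = -1.
Reached (1/13) = 1. Collecting the sign flips along the way, the symbol is -1.

-1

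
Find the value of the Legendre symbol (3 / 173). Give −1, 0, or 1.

-1

Euler's criterion: (3/173) ≡ 3^86 (mod 173).
3^2 ≡ 9 (mod 173)
3^4 ≡ 81 (mod 173)
3^8 ≡ 160 (mod 173)
3^16 ≡ 169 (mod 173)
3^32 ≡ 16 (mod 173)
3^64 ≡ 83 (mod 173)
3^86 = 3^(64+16+4+2) ≡ 172 (mod 173).
Result is 172 ≡ −1, so (3/173) = −1.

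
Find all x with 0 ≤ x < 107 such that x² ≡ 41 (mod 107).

Since 107 ≡ 3 (mod 4), a square root of 41 is 41^((107+1)/4) = 41^27 mod 107.
Repeated squaring: 41^2≡76, 41^4≡105, 41^8≡4, 41^16≡16 (mod 107).
41^27 = 41^(16+8+2+1) ≡ 83 (mod 107).
Check: 83² = 6889 ≡ 41 (mod 107). The two roots are 24 and 83.

24, 83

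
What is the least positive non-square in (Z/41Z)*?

(2/41) = +1, so 2 is a residue.
(3/41) = −1, so 3 is the smallest positive non-residue mod 41.

3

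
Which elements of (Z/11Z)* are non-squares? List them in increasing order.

Square k = 1,…,5 (k and 11−k give the same square):
1²=1, 2²=4, 3²=9, 4²≡5, 5²≡3 (mod 11).
The residues are {1, 3, 4, 5, 9}; the non-residues are the remaining 5 nonzero classes.

2, 6, 7, 8, 10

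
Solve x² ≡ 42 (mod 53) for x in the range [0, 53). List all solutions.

25, 28

53 ≡ 1 (mod 4), so we find a root by search.
Trying successive values, 25² = 625 ≡ 42 (mod 53). The other root is 53 − 25 = 28.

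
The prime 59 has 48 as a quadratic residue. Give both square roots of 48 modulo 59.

15, 44

Since 59 ≡ 3 (mod 4), a square root of 48 is 48^((59+1)/4) = 48^15 mod 59.
Repeated squaring: 48^2≡3, 48^4≡9, 48^8≡22 (mod 59).
48^15 = 48^(8+4+2+1) ≡ 15 (mod 59).
Check: 15² = 225 ≡ 48 (mod 59). The two roots are 15 and 44.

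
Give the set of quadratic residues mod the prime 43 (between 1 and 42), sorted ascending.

Square k = 1,…,21 (k and 43−k give the same square):
1²=1, 2²=4, 3²=9, 4²=16, 5²=25, 6²=36, 7²≡6, 8²≡21, 9²≡38, 10²≡14, 11²≡35, 12²≡15, 13²≡40, 14²≡24, 15²≡10, 16²≡41, 17²≡31, 18²≡23, 19²≡17, 20²≡13, 21²≡11 (mod 43).
So the quadratic residues mod 43 are {1, 4, 6, 9, 10, 11, 13, 14, 15, 16, 17, 21, 23, 24, 25, 31, 35, 36, 38, 40, 41}.

1 4 6 9 10 11 13 14 15 16 17 21 23 24 25 31 35 36 38 40 41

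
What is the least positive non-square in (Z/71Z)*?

7

(2/71) = +1, so 2 is a residue.
(3/71) = +1, so 3 is a residue.
(4/71) = +1, so 4 is a residue.
(5/71) = +1, so 5 is a residue.
(6/71) = +1, so 6 is a residue.
(7/71) = −1, so 7 is the smallest positive non-residue mod 71.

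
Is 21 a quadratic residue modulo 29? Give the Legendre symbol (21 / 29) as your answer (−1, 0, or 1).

-1

Reciprocity: 21 ≡ 1 and 29 ≡ 1 (mod 4), so (21/29) = +(29/21).
Reduce top mod 21: now compute (8/21).
Pull out 2^3: since 21 ≡ 5 (mod 8), (2/21) = -1, so (2/21)^3 = -1.
Reached (1/21) = 1. Collecting the sign flips along the way, the symbol is -1.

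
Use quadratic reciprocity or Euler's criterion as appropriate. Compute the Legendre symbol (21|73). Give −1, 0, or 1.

-1

Reciprocity: 21 ≡ 1 and 73 ≡ 1 (mod 4), so (21/73) = +(73/21).
Reduce top mod 21: now compute (10/21).
Pull out 2: since 21 ≡ 5 (mod 8), (2/21) = -1.
Reciprocity: 5 ≡ 1 and 21 ≡ 1 (mod 4), so (5/21) = +(21/5).
Reduce top mod 5: now compute (1/5).
Reached (1/5) = 1. Collecting the sign flips along the way, the symbol is -1.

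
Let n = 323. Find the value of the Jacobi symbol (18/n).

Pull out 2: since 323 ≡ 3 (mod 8), (2/323) = -1.
Reciprocity: 9 ≡ 1 and 323 ≡ 3 (mod 4), so (9/323) = +(323/9).
Reduce top mod 9: now compute (8/9).
Pull out 2^3: since 9 ≡ 1 (mod 8), (2/9) = +1, so (2/9)^3 = +1.
Reached (1/9) = 1. Collecting the sign flips along the way, the symbol is -1.

-1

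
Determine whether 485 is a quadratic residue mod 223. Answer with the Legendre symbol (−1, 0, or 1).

1

Euler's criterion: (485/223) ≡ 39^111 (mod 223).
39^2 ≡ 183 (mod 223)
39^4 ≡ 39 (mod 223)
39^8 ≡ 183 (mod 223)
39^16 ≡ 39 (mod 223)
39^32 ≡ 183 (mod 223)
39^64 ≡ 39 (mod 223)
39^111 = 39^(64+32+8+4+2+1) ≡ 1 (mod 223).
Result is 1, so (485/223) = 1.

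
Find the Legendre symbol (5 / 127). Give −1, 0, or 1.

Euler's criterion: (5/127) ≡ 5^63 (mod 127).
5^2 ≡ 25 (mod 127)
5^4 ≡ 117 (mod 127)
5^8 ≡ 100 (mod 127)
5^16 ≡ 94 (mod 127)
5^32 ≡ 73 (mod 127)
5^63 = 5^(32+16+8+4+2+1) ≡ 126 (mod 127).
Result is 126 ≡ −1, so (5/127) = −1.

-1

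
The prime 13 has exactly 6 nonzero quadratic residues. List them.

Square k = 1,…,6 (k and 13−k give the same square):
1²=1, 2²=4, 3²=9, 4²≡3, 5²≡12, 6²≡10 (mod 13).
So the quadratic residues mod 13 are {1, 3, 4, 9, 10, 12}.

1,3,4,9,10,12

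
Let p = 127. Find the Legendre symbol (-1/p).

First reduce: -1 ≡ 126 (mod 127).
Pull out 2: since 127 ≡ 7 (mod 8), (2/127) = +1.
Reciprocity: 63 ≡ 3 and 127 ≡ 3 (mod 4), so (63/127) = −(127/63).
Reduce top mod 63: now compute (1/63).
Reached (1/63) = 1. Collecting the sign flips along the way, the symbol is -1.

-1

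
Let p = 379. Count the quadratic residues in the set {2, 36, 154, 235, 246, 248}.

3

(2/379) = -1 → non-residue.
(36/379) = +1 → QR.
(154/379) = -1 → non-residue.
(235/379) = -1 → non-residue.
(246/379) = +1 → QR.
(248/379) = +1 → QR.
Total quadratic residues among the 6: 3.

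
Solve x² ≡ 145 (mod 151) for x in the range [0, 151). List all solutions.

30, 121

Since 151 ≡ 3 (mod 4), a square root of 145 is 145^((151+1)/4) = 145^38 mod 151.
Repeated squaring: 145^2≡36, 145^4≡88, 145^8≡43, 145^16≡37, 145^32≡10 (mod 151).
145^38 = 145^(32+4+2) ≡ 121 (mod 151).
Check: 121² = 14641 ≡ 145 (mod 151). The two roots are 30 and 121.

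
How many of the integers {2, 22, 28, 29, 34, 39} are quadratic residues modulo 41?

(2/41) = +1 → QR.
(22/41) = -1 → non-residue.
(28/41) = -1 → non-residue.
(29/41) = -1 → non-residue.
(34/41) = -1 → non-residue.
(39/41) = +1 → QR.
Total quadratic residues among the 6: 2.

2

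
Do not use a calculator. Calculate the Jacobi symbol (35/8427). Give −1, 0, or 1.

Reciprocity: 35 ≡ 3 and 8427 ≡ 3 (mod 4), so (35/8427) = −(8427/35).
Reduce top mod 35: now compute (27/35).
Reciprocity: 27 ≡ 3 and 35 ≡ 3 (mod 4), so (27/35) = −(35/27).
Reduce top mod 27: now compute (8/27).
Pull out 2^3: since 27 ≡ 3 (mod 8), (2/27) = -1, so (2/27)^3 = -1.
Reached (1/27) = 1. Collecting the sign flips along the way, the symbol is -1.

-1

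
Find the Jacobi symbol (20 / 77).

Pull out 2^2: since 77 ≡ 5 (mod 8), (2/77) = -1, so (2/77)^2 = +1.
Reciprocity: 5 ≡ 1 and 77 ≡ 1 (mod 4), so (5/77) = +(77/5).
Reduce top mod 5: now compute (2/5).
Pull out 2: since 5 ≡ 5 (mod 8), (2/5) = -1.
Reached (1/5) = 1. Collecting the sign flips along the way, the symbol is -1.

-1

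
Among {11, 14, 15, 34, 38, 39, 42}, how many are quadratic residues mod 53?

4

(11/53) = +1 → QR.
(14/53) = -1 → non-residue.
(15/53) = +1 → QR.
(34/53) = -1 → non-residue.
(38/53) = +1 → QR.
(39/53) = -1 → non-residue.
(42/53) = +1 → QR.
Total quadratic residues among the 7: 4.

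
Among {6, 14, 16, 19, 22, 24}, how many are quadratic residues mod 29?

4

(6/29) = +1 → QR.
(14/29) = -1 → non-residue.
(16/29) = +1 → QR.
(19/29) = -1 → non-residue.
(22/29) = +1 → QR.
(24/29) = +1 → QR.
Total quadratic residues among the 6: 4.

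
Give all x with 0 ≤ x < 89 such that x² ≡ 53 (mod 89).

89 ≡ 1 (mod 4), so we find a root by search.
Trying successive values, 26² = 676 ≡ 53 (mod 89). The other root is 89 − 26 = 63.

26, 63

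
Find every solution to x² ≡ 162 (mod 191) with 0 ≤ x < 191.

60, 131

Since 191 ≡ 3 (mod 4), a square root of 162 is 162^((191+1)/4) = 162^48 mod 191.
Repeated squaring: 162^2≡77, 162^4≡8, 162^8≡64, 162^16≡85, 162^32≡158 (mod 191).
162^48 = 162^(32+16) ≡ 60 (mod 191).
Check: 60² = 3600 ≡ 162 (mod 191). The two roots are 60 and 131.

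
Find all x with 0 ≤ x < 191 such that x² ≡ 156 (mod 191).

27, 164

Since 191 ≡ 3 (mod 4), a square root of 156 is 156^((191+1)/4) = 156^48 mod 191.
Repeated squaring: 156^2≡79, 156^4≡129, 156^8≡24, 156^16≡3, 156^32≡9 (mod 191).
156^48 = 156^(32+16) ≡ 27 (mod 191).
Check: 27² = 729 ≡ 156 (mod 191). The two roots are 27 and 164.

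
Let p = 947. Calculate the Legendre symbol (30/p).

1

Pull out 2: since 947 ≡ 3 (mod 8), (2/947) = -1.
Reciprocity: 15 ≡ 3 and 947 ≡ 3 (mod 4), so (15/947) = −(947/15).
Reduce top mod 15: now compute (2/15).
Pull out 2: since 15 ≡ 7 (mod 8), (2/15) = +1.
Reached (1/15) = 1. Collecting the sign flips along the way, the symbol is +1.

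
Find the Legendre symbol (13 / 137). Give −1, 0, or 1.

Reciprocity: 13 ≡ 1 and 137 ≡ 1 (mod 4), so (13/137) = +(137/13).
Reduce top mod 13: now compute (7/13).
Reciprocity: 7 ≡ 3 and 13 ≡ 1 (mod 4), so (7/13) = +(13/7).
Reduce top mod 7: now compute (6/7).
Pull out 2: since 7 ≡ 7 (mod 8), (2/7) = +1.
Reciprocity: 3 ≡ 3 and 7 ≡ 3 (mod 4), so (3/7) = −(7/3).
Reduce top mod 3: now compute (1/3).
Reached (1/3) = 1. Collecting the sign flips along the way, the symbol is -1.

-1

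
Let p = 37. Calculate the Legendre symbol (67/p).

Euler's criterion: (67/37) ≡ 30^18 (mod 37).
30^2 ≡ 12 (mod 37)
30^4 ≡ 33 (mod 37)
30^8 ≡ 16 (mod 37)
30^16 ≡ 34 (mod 37)
30^18 = 30^(16+2) ≡ 1 (mod 37).
Result is 1, so (67/37) = 1.

1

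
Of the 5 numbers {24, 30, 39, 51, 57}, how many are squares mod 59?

(24/59) = -1 → non-residue.
(30/59) = -1 → non-residue.
(39/59) = -1 → non-residue.
(51/59) = +1 → QR.
(57/59) = +1 → QR.
Total quadratic residues among the 5: 2.

2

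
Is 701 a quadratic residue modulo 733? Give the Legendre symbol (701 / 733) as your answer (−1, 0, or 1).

Reciprocity: 701 ≡ 1 and 733 ≡ 1 (mod 4), so (701/733) = +(733/701).
Reduce top mod 701: now compute (32/701).
Pull out 2^5: since 701 ≡ 5 (mod 8), (2/701) = -1, so (2/701)^5 = -1.
Reached (1/701) = 1. Collecting the sign flips along the way, the symbol is -1.

-1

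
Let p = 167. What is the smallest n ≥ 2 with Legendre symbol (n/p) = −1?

(2/167) = +1, so 2 is a residue.
(3/167) = +1, so 3 is a residue.
(4/167) = +1, so 4 is a residue.
(5/167) = −1, so 5 is the smallest positive non-residue mod 167.

5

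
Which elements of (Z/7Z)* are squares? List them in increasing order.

1,2,4

Square k = 1,…,3 (k and 7−k give the same square):
1²=1, 2²=4, 3²≡2 (mod 7).
So the quadratic residues mod 7 are {1, 2, 4}.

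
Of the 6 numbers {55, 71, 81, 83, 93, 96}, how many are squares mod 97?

3

(55/97) = -1 → non-residue.
(71/97) = -1 → non-residue.
(81/97) = +1 → QR.
(83/97) = -1 → non-residue.
(93/97) = +1 → QR.
(96/97) = +1 → QR.
Total quadratic residues among the 6: 3.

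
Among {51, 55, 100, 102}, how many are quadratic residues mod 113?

(51/113) = +1 → QR.
(55/113) = -1 → non-residue.
(100/113) = +1 → QR.
(102/113) = +1 → QR.
Total quadratic residues among the 4: 3.

3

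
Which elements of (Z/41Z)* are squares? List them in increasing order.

1 2 4 5 8 9 10 16 18 20 21 23 25 31 32 33 36 37 39 40

Square k = 1,…,20 (k and 41−k give the same square):
1²=1, 2²=4, 3²=9, 4²=16, 5²=25, 6²=36, 7²≡8, 8²≡23, 9²≡40, 10²≡18, 11²≡39, 12²≡21, 13²≡5, 14²≡32, 15²≡20, 16²≡10, 17²≡2, 18²≡37, 19²≡33, 20²≡31 (mod 41).
So the quadratic residues mod 41 are {1, 2, 4, 5, 8, 9, 10, 16, 18, 20, 21, 23, 25, 31, 32, 33, 36, 37, 39, 40}.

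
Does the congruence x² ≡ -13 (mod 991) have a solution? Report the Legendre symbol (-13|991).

-1

Euler's criterion: (-13/991) ≡ 978^495 (mod 991).
978^2 ≡ 169 (mod 991)
978^4 ≡ 813 (mod 991)
978^8 ≡ 963 (mod 991)
978^16 ≡ 784 (mod 991)
978^32 ≡ 236 (mod 991)
978^64 ≡ 200 (mod 991)
978^128 ≡ 360 (mod 991)
978^256 ≡ 770 (mod 991)
978^495 = 978^(256+128+64+32+8+4+2+1) ≡ 990 (mod 991).
Result is 990 ≡ −1, so (-13/991) = −1.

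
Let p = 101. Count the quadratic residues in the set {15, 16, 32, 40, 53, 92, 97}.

(15/101) = -1 → non-residue.
(16/101) = +1 → QR.
(32/101) = -1 → non-residue.
(40/101) = -1 → non-residue.
(53/101) = -1 → non-residue.
(92/101) = +1 → QR.
(97/101) = +1 → QR.
Total quadratic residues among the 7: 3.

3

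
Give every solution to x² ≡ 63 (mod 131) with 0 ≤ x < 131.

60, 71

Since 131 ≡ 3 (mod 4), a square root of 63 is 63^((131+1)/4) = 63^33 mod 131.
Repeated squaring: 63^2≡39, 63^4≡80, 63^8≡112, 63^16≡99, 63^32≡107 (mod 131).
63^33 = 63^(32+1) ≡ 60 (mod 131).
Check: 60² = 3600 ≡ 63 (mod 131). The two roots are 60 and 71.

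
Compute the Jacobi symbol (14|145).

Pull out 2: since 145 ≡ 1 (mod 8), (2/145) = +1.
Reciprocity: 7 ≡ 3 and 145 ≡ 1 (mod 4), so (7/145) = +(145/7).
Reduce top mod 7: now compute (5/7).
Reciprocity: 5 ≡ 1 and 7 ≡ 3 (mod 4), so (5/7) = +(7/5).
Reduce top mod 5: now compute (2/5).
Pull out 2: since 5 ≡ 5 (mod 8), (2/5) = -1.
Reached (1/5) = 1. Collecting the sign flips along the way, the symbol is -1.

-1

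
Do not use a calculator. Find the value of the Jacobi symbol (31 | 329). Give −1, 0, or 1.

Reciprocity: 31 ≡ 3 and 329 ≡ 1 (mod 4), so (31/329) = +(329/31).
Reduce top mod 31: now compute (19/31).
Reciprocity: 19 ≡ 3 and 31 ≡ 3 (mod 4), so (19/31) = −(31/19).
Reduce top mod 19: now compute (12/19).
Pull out 2^2: since 19 ≡ 3 (mod 8), (2/19) = -1, so (2/19)^2 = +1.
Reciprocity: 3 ≡ 3 and 19 ≡ 3 (mod 4), so (3/19) = −(19/3).
Reduce top mod 3: now compute (1/3).
Reached (1/3) = 1. Collecting the sign flips along the way, the symbol is +1.

1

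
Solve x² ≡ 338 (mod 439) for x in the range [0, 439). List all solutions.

Since 439 ≡ 3 (mod 4), a square root of 338 is 338^((439+1)/4) = 338^110 mod 439.
Repeated squaring: 338^2≡104, 338^4≡280, 338^8≡258, 338^16≡275, 338^32≡117, 338^64≡80 (mod 439).
338^110 = 338^(64+32+8+4+2) ≡ 166 (mod 439).
Check: 166² = 27556 ≡ 338 (mod 439). The two roots are 166 and 273.

166, 273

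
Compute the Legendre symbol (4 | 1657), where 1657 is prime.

Pull out 2^2: since 1657 ≡ 1 (mod 8), (2/1657) = +1, so (2/1657)^2 = +1.
Reached (1/1657) = 1. Collecting the sign flips along the way, the symbol is +1.

1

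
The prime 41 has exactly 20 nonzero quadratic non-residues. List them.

3, 6, 7, 11, 12, 13, 14, 15, 17, 19, 22, 24, 26, 27, 28, 29, 30, 34, 35, 38

Square k = 1,…,20 (k and 41−k give the same square):
1²=1, 2²=4, 3²=9, 4²=16, 5²=25, 6²=36, 7²≡8, 8²≡23, 9²≡40, 10²≡18, 11²≡39, 12²≡21, 13²≡5, 14²≡32, 15²≡20, 16²≡10, 17²≡2, 18²≡37, 19²≡33, 20²≡31 (mod 41).
The residues are {1, 2, 4, 5, 8, 9, 10, 16, 18, 20, 21, 23, 25, 31, 32, 33, 36, 37, 39, 40}; the non-residues are the remaining 20 nonzero classes.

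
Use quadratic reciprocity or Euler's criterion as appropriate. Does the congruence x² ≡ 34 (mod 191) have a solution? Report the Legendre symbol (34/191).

1

Euler's criterion: (34/191) ≡ 34^95 (mod 191).
34^2 ≡ 10 (mod 191)
34^4 ≡ 100 (mod 191)
34^8 ≡ 68 (mod 191)
34^16 ≡ 40 (mod 191)
34^32 ≡ 72 (mod 191)
34^64 ≡ 27 (mod 191)
34^95 = 34^(64+16+8+4+2+1) ≡ 1 (mod 191).
Result is 1, so (34/191) = 1.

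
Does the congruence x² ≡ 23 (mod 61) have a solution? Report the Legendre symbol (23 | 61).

Reciprocity: 23 ≡ 3 and 61 ≡ 1 (mod 4), so (23/61) = +(61/23).
Reduce top mod 23: now compute (15/23).
Reciprocity: 15 ≡ 3 and 23 ≡ 3 (mod 4), so (15/23) = −(23/15).
Reduce top mod 15: now compute (8/15).
Pull out 2^3: since 15 ≡ 7 (mod 8), (2/15) = +1, so (2/15)^3 = +1.
Reached (1/15) = 1. Collecting the sign flips along the way, the symbol is -1.

-1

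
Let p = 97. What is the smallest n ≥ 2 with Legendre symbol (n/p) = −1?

(2/97) = +1, so 2 is a residue.
(3/97) = +1, so 3 is a residue.
(4/97) = +1, so 4 is a residue.
(5/97) = −1, so 5 is the smallest positive non-residue mod 97.

5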